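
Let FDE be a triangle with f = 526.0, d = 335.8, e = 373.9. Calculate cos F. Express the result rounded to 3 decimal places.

By the law of cosines, cos F = (d² + e² − f²) / (2·d·e) ≈ -0.09603, so ∠F ≈ 95.51°.

cos F ≈ -0.096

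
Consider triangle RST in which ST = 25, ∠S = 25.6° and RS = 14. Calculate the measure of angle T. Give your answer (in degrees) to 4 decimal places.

26.0517

By the law of cosines, TR² = RS² + ST² − 2·RS·ST·cos S = 189.72, so TR ≈ 13.774.
Law of cosines again: cos T = (ST² + TR² − RS²)/(2·ST·TR) ≈ 0.89840, so ∠T ≈ 26.05°.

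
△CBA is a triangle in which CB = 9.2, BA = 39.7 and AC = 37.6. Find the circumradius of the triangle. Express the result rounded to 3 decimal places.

By the law of cosines, cos C = (AC² + CB² − BA²) / (2·AC·CB) ≈ -0.11229, so ∠C ≈ 1.6833 rad.
Circumradius = BA/(2 sin C) ≈ 19.976.

R ≈ 19.976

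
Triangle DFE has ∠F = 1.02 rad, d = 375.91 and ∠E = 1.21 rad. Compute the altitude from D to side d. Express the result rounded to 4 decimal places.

h_D ≈ 379.1274

The third angle is ∠D = π − ∠F − ∠E = 0.912 rad.
Law of sines: f = d·sin F/sin D ≈ 405.22.
Law of sines: e = d·sin E/sin D ≈ 444.93.
Area = ½·d·f·sin E ≈ 71259.
The altitude from D has length 2·area/d ≈ 379.13.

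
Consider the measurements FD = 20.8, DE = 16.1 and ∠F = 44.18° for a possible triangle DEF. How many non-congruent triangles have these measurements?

2

FD·sin F = 20.8·sin(44.18°) ≈ 14.5.
Since FD sin F < DE < FD (14.5 < 16.1 < 20.8), two triangles exist.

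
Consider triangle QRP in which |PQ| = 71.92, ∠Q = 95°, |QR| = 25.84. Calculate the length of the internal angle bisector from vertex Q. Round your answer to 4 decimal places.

By the law of cosines, |RP|² = |PQ|² + |QR|² − 2·|PQ|·|QR|·cos Q = 6164.1, so |RP| ≈ 78.512.
The bisector from Q has length 2·|PQ|·|QR|·cos(∠Q/2)/(|PQ|+|QR|) ≈ 25.686.

t_Q ≈ 25.6859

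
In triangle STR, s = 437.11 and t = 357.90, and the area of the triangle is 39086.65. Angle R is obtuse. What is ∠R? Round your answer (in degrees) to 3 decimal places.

From area = ½·s·t·sin R, we get sin R = 2·area/(s·t) ≈ 0.49970.
Taking the obtuse solution, ∠R ≈ 150.02°.

∠R ≈ 150.020°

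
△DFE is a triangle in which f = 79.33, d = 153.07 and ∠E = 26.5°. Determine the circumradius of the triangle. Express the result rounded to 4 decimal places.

100.1601

By the law of cosines, e² = d² + f² − 2·d·f·cos E = 7989.2, so e ≈ 89.382.
Area = ½·d·f·sin E ≈ 2709.1.
Circumradius = e/(2 sin E) ≈ 100.16.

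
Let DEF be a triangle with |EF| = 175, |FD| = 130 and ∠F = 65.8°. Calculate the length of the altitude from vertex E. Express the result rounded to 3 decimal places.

159.621

By the law of cosines, |DE|² = |EF|² + |FD|² − 2·|EF|·|FD|·cos F = 28874, so |DE| ≈ 169.92.
Area = ½·|EF|·|FD|·sin F ≈ 10375.
The altitude from E has length 2·area/|FD| ≈ 159.62.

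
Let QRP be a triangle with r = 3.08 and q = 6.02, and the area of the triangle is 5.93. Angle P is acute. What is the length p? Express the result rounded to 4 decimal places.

4.1499

From area = ½·q·r·sin P, we get sin P = 2·area/(q·r) ≈ 0.63964.
Taking the acute solution, ∠P ≈ 0.6940 rad.
Law of cosines then gives p ≈ 4.1499.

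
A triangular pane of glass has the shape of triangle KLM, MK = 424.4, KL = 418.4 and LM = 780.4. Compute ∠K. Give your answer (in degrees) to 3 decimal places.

135.626

By the law of cosines, cos K = (MK² + KL² − LM²) / (2·MK·KL) ≈ -0.71479, so ∠K ≈ 135.63°.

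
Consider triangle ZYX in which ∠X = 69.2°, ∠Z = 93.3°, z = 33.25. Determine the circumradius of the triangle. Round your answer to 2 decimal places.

The third angle is ∠Y = 180° − ∠X − ∠Z = 17.50°.
Law of sines: y = z·sin Y/sin Z ≈ 10.015.
Law of sines: x = z·sin X/sin Z ≈ 31.135.
Circumradius = z/(2 sin Z) ≈ 16.653.

R ≈ 16.65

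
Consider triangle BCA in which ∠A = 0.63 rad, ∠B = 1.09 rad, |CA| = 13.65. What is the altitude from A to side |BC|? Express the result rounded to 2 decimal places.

13.50

The third angle is ∠C = π − ∠A − ∠B = 1.422 rad.
Law of sines: |AB| = |CA|·sin C/sin B ≈ 15.224.
Law of sines: |BC| = |CA|·sin A/sin B ≈ 9.0701.
Area = ½·|CA|·|AB|·sin A ≈ 61.216.
The altitude from A has length 2·area/|BC| ≈ 13.498.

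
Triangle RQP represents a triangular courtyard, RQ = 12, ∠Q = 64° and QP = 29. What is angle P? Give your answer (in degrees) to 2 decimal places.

24.43

By the law of cosines, PR² = RQ² + QP² − 2·RQ·QP·cos Q = 679.89, so PR ≈ 26.075.
Law of cosines again: cos P = (QP² + PR² − RQ²)/(2·QP·PR) ≈ 0.91044, so ∠P ≈ 24.43°.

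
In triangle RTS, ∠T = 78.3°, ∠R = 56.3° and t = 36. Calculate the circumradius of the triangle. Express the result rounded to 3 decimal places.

18.382

The third angle is ∠S = 180° − ∠R − ∠T = 45.40°.
Law of sines: r = t·sin R/sin T ≈ 30.586.
Law of sines: s = t·sin S/sin T ≈ 26.177.
Circumradius = t/(2 sin T) ≈ 18.382.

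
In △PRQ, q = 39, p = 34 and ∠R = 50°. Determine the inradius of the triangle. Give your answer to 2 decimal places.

9.75

By the law of cosines, r² = q² + p² − 2·q·p·cos R = 972.33, so r ≈ 31.182.
Area = ½·q·p·sin R ≈ 507.89.
Semiperimeter s = (34+31.182+39)/2 = 52.091.
Inradius = area/s = 507.89/52.091 ≈ 9.75.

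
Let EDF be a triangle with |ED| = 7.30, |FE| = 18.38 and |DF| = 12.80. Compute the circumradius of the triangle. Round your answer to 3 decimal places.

12.037

By the law of cosines, cos E = (|FE|² + |ED|² − |DF|²) / (2·|FE|·|ED|) ≈ 0.84694, so ∠E ≈ 32.12°.
Circumradius = |DF|/(2 sin E) ≈ 12.037.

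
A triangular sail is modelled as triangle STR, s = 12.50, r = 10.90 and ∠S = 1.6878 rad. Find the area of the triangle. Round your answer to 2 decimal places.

area ≈ 26.94

Law of sines: sin R = r·sin S/s ≈ 0.86604.
Since s ≥ r, only the acute value applies: ∠R ≈ 1.0472 rad.
Then ∠T = π − ∠S − ∠R ≈ 0.4066 rad.
Law of sines gives t = s·sin T/sin S ≈ 4.9773.
Area = ½·s·r·sin T ≈ 26.941.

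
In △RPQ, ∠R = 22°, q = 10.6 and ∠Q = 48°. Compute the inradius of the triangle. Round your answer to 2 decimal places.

1.81

The third angle is ∠P = 180° − ∠Q − ∠R = 110.00°.
Law of sines: r = q·sin R/sin Q ≈ 5.3433.
Law of sines: p = q·sin P/sin Q ≈ 13.404.
Area = ½·q·r·sin P ≈ 26.612.
Semiperimeter s = (5.3433+13.404+10.6)/2 = 14.673.
Inradius = area/s = 26.612/14.673 ≈ 1.8136.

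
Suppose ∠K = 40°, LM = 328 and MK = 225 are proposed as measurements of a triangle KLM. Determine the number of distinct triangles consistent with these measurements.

MK·sin K = 225·sin(40°) ≈ 144.6.
Since LM ≥ MK, exactly one triangle exists.

1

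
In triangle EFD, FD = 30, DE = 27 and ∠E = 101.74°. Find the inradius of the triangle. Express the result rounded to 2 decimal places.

Law of sines: sin F = DE·sin E/FD ≈ 0.88117.
Since FD ≥ DE, only the acute value applies: ∠F ≈ 61.78°.
Then ∠D = 180° − ∠E − ∠F ≈ 16.48°.
Law of sines gives EF = FD·sin D/sin E ≈ 8.6901.
Area = ½·FD·DE·sin D ≈ 114.86.
Semiperimeter s = (30+27+8.6901)/2 = 32.845.
Inradius = area/s = 114.86/32.845 ≈ 3.4971.

r ≈ 3.50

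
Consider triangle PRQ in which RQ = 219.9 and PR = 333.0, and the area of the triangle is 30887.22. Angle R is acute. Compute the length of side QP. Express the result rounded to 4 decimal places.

283.9100

From area = ½·PR·RQ·sin R, we get sin R = 2·area/(PR·RQ) ≈ 0.84361.
Taking the acute solution, ∠R ≈ 1.0040 rad.
Law of cosines then gives QP ≈ 283.91.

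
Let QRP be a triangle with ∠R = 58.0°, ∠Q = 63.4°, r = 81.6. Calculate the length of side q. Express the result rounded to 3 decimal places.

The third angle is ∠P = 180° − ∠Q − ∠R = 58.60°.
Law of sines: q = r·sin Q/sin R ≈ 86.036.

86.036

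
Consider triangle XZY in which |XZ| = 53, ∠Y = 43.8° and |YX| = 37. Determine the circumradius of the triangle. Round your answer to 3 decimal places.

Law of sines: sin Z = |YX|·sin Y/|XZ| ≈ 0.48319.
Since |XZ| ≥ |YX|, only the acute value applies: ∠Z ≈ 28.89°.
Then ∠X = 180° − ∠Y − ∠Z ≈ 107.31°.
Law of sines gives |ZY| = |XZ|·sin X/sin Y ≈ 73.107.
Circumradius = |XZ|/(2 sin Y) ≈ 38.287.

R ≈ 38.287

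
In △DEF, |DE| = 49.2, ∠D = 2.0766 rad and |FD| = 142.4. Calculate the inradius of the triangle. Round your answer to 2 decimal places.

By the law of cosines, |EF|² = |FD|² + |DE|² − 2·|FD|·|DE|·cos D = 29487, so |EF| ≈ 171.72.
Area = ½·|FD|·|DE|·sin D ≈ 3064.4.
Semiperimeter s = (171.72+142.4+49.2)/2 = 181.66.
Inradius = area/s = 3064.4/181.66 ≈ 16.869.

16.87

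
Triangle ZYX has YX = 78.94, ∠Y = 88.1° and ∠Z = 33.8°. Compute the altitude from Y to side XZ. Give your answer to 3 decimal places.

The third angle is ∠X = 180° − ∠Z − ∠Y = 58.10°.
Law of sines: XZ = YX·sin Y/sin Z ≈ 141.82.
Law of sines: ZY = YX·sin X/sin Z ≈ 120.47.
Area = ½·YX·XZ·sin X ≈ 4752.4.
The altitude from Y has length 2·area/XZ ≈ 67.018.

h_Y ≈ 67.018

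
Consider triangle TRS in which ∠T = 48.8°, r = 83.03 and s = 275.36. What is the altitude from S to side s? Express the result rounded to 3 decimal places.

h_S ≈ 62.473

By the law of cosines, t² = r² + s² − 2·r·s·cos T = 52598, so t ≈ 229.34.
Area = ½·r·s·sin T ≈ 8601.3.
The altitude from S has length 2·area/s ≈ 62.473.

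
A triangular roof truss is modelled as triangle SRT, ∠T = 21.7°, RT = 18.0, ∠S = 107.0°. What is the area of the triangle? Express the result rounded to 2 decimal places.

The third angle is ∠R = 180° − ∠T − ∠S = 51.30°.
Law of sines: TS = RT·sin R/sin S ≈ 14.69.
Law of sines: SR = RT·sin T/sin S ≈ 6.9595.
Area = ½·RT·TS·sin T ≈ 48.883.

area ≈ 48.88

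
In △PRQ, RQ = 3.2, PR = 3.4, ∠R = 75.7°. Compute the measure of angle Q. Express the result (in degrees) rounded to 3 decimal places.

∠Q ≈ 54.383°

By the law of cosines, QP² = PR² + RQ² − 2·PR·RQ·cos R = 16.425, so QP ≈ 4.0528.
Law of cosines again: cos Q = (RQ² + QP² − PR²)/(2·RQ·QP) ≈ 0.58236, so ∠Q ≈ 54.38°.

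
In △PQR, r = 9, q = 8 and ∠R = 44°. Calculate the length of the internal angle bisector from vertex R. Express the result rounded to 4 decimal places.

Law of sines: sin Q = q·sin R/r ≈ 0.61747.
Since r ≥ q, only the acute value applies: ∠Q ≈ 38.13°.
Then ∠P = 180° − ∠R − ∠Q ≈ 97.87°.
Law of sines gives p = r·sin P/sin R ≈ 12.834.
The bisector from R has length 2·p·q·cos(∠R/2)/(p+q) ≈ 9.1385.

t_R ≈ 9.1385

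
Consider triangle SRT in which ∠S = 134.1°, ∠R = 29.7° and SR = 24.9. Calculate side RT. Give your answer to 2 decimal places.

The third angle is ∠T = 180° − ∠S − ∠R = 16.20°.
Law of sines: RT = SR·sin S/sin T ≈ 64.093.

64.09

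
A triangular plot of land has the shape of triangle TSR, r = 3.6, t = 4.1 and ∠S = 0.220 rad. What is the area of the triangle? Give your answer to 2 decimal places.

Area = ½·r·t·sin S ≈ 1.6105.

area ≈ 1.61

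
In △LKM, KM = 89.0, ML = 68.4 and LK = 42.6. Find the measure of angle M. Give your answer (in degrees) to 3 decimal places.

27.650

By the law of cosines, cos M = (KM² + ML² − LK²) / (2·KM·ML) ≈ 0.88580, so ∠M ≈ 27.65°.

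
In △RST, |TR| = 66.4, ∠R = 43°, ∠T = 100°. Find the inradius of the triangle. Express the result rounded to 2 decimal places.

r ≈ 19.66

The third angle is ∠S = 180° − ∠T − ∠R = 37.00°.
Law of sines: |ST| = |TR|·sin R/sin S ≈ 75.247.
Law of sines: |RS| = |TR|·sin T/sin S ≈ 108.66.
Area = ½·|TR|·|ST|·sin T ≈ 2460.2.
Semiperimeter s = (75.247+66.4+108.66)/2 = 125.15.
Inradius = area/s = 2460.2/125.15 ≈ 19.658.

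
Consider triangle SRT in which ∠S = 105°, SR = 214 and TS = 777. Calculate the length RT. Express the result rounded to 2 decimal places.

By the law of cosines, RT² = TS² + SR² − 2·TS·SR·cos S = 7.356e+05, so RT ≈ 857.67.

857.67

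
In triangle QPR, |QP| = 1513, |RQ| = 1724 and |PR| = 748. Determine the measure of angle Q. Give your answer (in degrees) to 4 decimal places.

By the law of cosines, cos Q = (|RQ|² + |QP|² − |PR|²) / (2·|RQ|·|QP|) ≈ 0.90128, so ∠Q ≈ 25.67°.

∠Q ≈ 25.6726°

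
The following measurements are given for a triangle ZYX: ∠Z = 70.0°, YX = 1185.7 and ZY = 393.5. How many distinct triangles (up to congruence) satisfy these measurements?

1

ZY·sin Z = 393.5·sin(70.0°) ≈ 369.8.
Since YX ≥ ZY, exactly one triangle exists.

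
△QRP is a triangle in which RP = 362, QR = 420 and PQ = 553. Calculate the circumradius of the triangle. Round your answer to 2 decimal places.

By the law of cosines, cos Q = (PQ² + QR² − RP²) / (2·PQ·QR) ≈ 0.75597, so ∠Q ≈ 40.89°.
Circumradius = RP/(2 sin Q) ≈ 276.5.

276.50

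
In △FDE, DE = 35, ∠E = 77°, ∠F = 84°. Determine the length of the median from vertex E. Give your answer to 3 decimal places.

19.600

The third angle is ∠D = 180° − ∠E − ∠F = 19.00°.
Law of sines: EF = DE·sin D/sin F ≈ 11.458.
Law of sines: FD = DE·sin E/sin F ≈ 34.291.
Median from E: ½√(2·DE² + 2·EF² − FD²) ≈ 19.6.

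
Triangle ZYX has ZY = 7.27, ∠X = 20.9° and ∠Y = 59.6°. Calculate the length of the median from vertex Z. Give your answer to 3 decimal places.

The third angle is ∠Z = 180° − ∠Y − ∠X = 99.50°.
Law of sines: YX = ZY·sin Z/sin X ≈ 20.1.
Law of sines: XZ = ZY·sin Y/sin X ≈ 17.577.
Median from Z: ½√(2·XZ² + 2·ZY² − YX²) ≈ 8.9391.

8.939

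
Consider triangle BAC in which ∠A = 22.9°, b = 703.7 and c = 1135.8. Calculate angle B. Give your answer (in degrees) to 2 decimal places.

By the law of cosines, a² = c² + b² − 2·c·b·cos A = 3.127e+05, so a ≈ 559.19.
Law of cosines again: cos B = (a² + c² − b²)/(2·a·c) ≈ 0.87190, so ∠B ≈ 29.32°.

∠B ≈ 29.32°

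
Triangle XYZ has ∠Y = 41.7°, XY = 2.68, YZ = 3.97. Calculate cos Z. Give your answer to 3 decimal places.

0.741

By the law of cosines, ZX² = XY² + YZ² − 2·XY·YZ·cos Y = 7.0554, so ZX ≈ 2.6562.
Law of cosines again: cos Z = (YZ² + ZX² − XY²)/(2·YZ·ZX) ≈ 0.74129, so ∠Z ≈ 42.16°.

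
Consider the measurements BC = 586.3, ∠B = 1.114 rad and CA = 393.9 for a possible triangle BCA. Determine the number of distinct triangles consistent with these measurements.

0

BC·sin B = 586.3·sin(1.114 rad) ≈ 526.2.
Since CA = 393.9 < 526.2 = BC sin B, no triangle exists.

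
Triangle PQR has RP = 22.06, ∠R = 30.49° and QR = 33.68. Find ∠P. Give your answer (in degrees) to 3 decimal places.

∠P ≈ 112.168°

By the law of cosines, PQ² = QR² + RP² − 2·QR·RP·cos R = 340.51, so PQ ≈ 18.453.
Law of cosines again: cos P = (RP² + PQ² − QR²)/(2·RP·PQ) ≈ -0.37732, so ∠P ≈ 112.17°.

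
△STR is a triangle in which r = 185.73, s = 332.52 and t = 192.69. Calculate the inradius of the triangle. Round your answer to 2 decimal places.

Semiperimeter p = (332.52 + 192.69 + 185.73)/2 = 355.47.
Heron's formula: area = √(355.47·22.95·162.78·169.74) ≈ 15014.
Inradius = area/p = 15014/355.47 ≈ 42.236.

42.24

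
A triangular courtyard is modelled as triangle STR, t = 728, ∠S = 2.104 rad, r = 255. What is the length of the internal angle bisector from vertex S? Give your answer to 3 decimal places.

t_S ≈ 187.277

By the law of cosines, s² = t² + r² − 2·t·r·cos S = 7.8373e+05, so s ≈ 885.28.
The bisector from S has length 2·t·r·cos(∠S/2)/(t+r) ≈ 187.28.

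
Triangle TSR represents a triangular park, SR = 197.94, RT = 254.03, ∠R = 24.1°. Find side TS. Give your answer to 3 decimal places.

109.142

By the law of cosines, TS² = SR² + RT² − 2·SR·RT·cos R = 11912, so TS ≈ 109.14.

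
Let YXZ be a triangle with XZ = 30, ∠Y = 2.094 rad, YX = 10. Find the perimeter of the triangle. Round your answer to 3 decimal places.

63.726

Law of sines: sin Z = YX·sin Y/XZ ≈ 0.28874.
Since XZ ≥ YX, only the acute value applies: ∠Z ≈ 0.293 rad.
Then ∠X = π − ∠Y − ∠Z ≈ 0.755 rad.
Law of sines gives ZY = XZ·sin X/sin Y ≈ 23.726.
Semiperimeter s = (30+23.726+10)/2 = 31.863.
Perimeter = 30 + 23.726 + 10 = 63.726.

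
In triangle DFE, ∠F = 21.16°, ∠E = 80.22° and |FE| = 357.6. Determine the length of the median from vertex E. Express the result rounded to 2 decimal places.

The third angle is ∠D = 180° − ∠F − ∠E = 78.62°.
Law of sines: |ED| = |FE|·sin F/sin D ≈ 131.67.
Law of sines: |DF| = |FE|·sin E/sin D ≈ 359.47.
Median from E: ½√(2·|FE|² + 2·|ED|² − |DF|²) ≈ 200.76.

200.76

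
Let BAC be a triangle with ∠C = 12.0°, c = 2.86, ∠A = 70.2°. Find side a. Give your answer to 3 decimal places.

12.943

The third angle is ∠B = 180° − ∠A − ∠C = 97.80°.
Law of sines: a = c·sin A/sin C ≈ 12.943.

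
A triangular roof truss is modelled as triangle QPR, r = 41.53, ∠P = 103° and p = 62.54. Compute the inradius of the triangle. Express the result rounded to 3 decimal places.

Law of sines: sin R = r·sin P/p ≈ 0.64704.
Since p ≥ r, only the acute value applies: ∠R ≈ 40.32°.
Then ∠Q = 180° − ∠P − ∠R ≈ 36.68°.
Law of sines gives q = p·sin Q/sin P ≈ 38.342.
Area = ½·p·r·sin Q ≈ 775.77.
Semiperimeter s = (38.342+62.54+41.53)/2 = 71.206.
Inradius = area/s = 775.77/71.206 ≈ 10.895.

10.895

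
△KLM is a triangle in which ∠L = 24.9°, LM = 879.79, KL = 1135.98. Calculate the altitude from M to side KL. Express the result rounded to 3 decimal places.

By the law of cosines, MK² = KL² + LM² − 2·KL·LM·cos L = 2.5144e+05, so MK ≈ 501.44.
Area = ½·KL·LM·sin L ≈ 2.104e+05.
The altitude from M has length 2·area/KL ≈ 370.42.

h_M ≈ 370.423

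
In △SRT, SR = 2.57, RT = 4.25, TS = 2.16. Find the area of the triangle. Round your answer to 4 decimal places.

Semiperimeter s = (4.25 + 2.16 + 2.57)/2 = 4.49.
Heron's formula: area = √(4.49·0.24·2.33·1.92) ≈ 2.1956.

area ≈ 2.1956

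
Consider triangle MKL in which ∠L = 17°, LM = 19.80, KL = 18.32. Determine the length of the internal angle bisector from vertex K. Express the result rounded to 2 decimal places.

By the law of cosines, MK² = KL² + LM² − 2·KL·LM·cos L = 33.89, so MK ≈ 5.8215.
Law of cosines again: cos K = (MK² + KL² − LM²)/(2·MK·KL) ≈ -0.10561, so ∠K ≈ 96.06°.
The bisector from K has length 2·MK·KL·cos(∠K/2)/(MK+KL) ≈ 5.9085.

t_K ≈ 5.91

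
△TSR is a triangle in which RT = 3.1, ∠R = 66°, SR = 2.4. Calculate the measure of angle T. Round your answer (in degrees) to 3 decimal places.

∠T ≈ 45.912°

By the law of cosines, TS² = SR² + RT² − 2·SR·RT·cos R = 9.3178, so TS ≈ 3.0525.
Law of cosines again: cos T = (RT² + TS² − SR²)/(2·RT·TS) ≈ 0.69577, so ∠T ≈ 45.91°.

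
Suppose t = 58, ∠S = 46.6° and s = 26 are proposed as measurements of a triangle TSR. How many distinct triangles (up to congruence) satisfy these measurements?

t·sin S = 58·sin(46.6°) ≈ 42.14.
Since s = 26 < 42.14 = t sin S, no triangle exists.

0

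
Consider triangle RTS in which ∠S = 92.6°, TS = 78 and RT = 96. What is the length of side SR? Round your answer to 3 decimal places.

52.538

Law of sines: sin R = TS·sin S/RT ≈ 0.81166.
Since RT ≥ TS, only the acute value applies: ∠R ≈ 54.26°.
Then ∠T = 180° − ∠S − ∠R ≈ 33.14°.
Law of sines gives SR = RT·sin T/sin S ≈ 52.538.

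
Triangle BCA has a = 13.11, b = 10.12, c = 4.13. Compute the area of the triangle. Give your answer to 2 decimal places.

16.28

Semiperimeter s = (10.12 + 4.13 + 13.11)/2 = 13.68.
Heron's formula: area = √(13.68·3.56·9.55·0.57) ≈ 16.282.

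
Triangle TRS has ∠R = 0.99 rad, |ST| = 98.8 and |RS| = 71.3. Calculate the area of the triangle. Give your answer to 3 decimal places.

area ≈ 3514.348

Law of sines: sin T = |RS|·sin R/|ST| ≈ 0.60333.
Since |ST| ≥ |RS|, only the acute value applies: ∠T ≈ 0.648 rad.
Then ∠S = π − ∠R − ∠T ≈ 1.504 rad.
Law of sines gives |TR| = |ST|·sin S/sin R ≈ 117.91.
Area = ½·|ST|·|RS|·sin S ≈ 3514.3.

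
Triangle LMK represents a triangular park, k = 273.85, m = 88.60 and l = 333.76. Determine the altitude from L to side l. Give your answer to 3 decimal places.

Semiperimeter s = (333.76 + 88.6 + 273.85)/2 = 348.11.
Heron's formula: area = √(348.11·14.345·259.5·74.255) ≈ 9809.4.
The altitude from L has length 2·area/l ≈ 58.781.

58.781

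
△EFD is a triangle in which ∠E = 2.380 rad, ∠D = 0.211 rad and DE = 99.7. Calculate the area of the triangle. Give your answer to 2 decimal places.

area ≈ 1372.94

The third angle is ∠F = π − ∠D − ∠E = 0.551 rad.
Law of sines: FD = DE·sin E/sin F ≈ 131.5.
Law of sines: EF = DE·sin D/sin F ≈ 39.911.
Area = ½·DE·FD·sin D ≈ 1372.9.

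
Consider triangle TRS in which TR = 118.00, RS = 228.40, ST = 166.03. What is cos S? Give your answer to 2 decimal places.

0.87

By the law of cosines, cos S = (RS² + ST² − TR²) / (2·RS·ST) ≈ 0.86770, so ∠S ≈ 29.81°.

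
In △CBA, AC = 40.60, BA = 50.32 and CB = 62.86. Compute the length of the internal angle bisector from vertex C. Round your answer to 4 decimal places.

By the law of cosines, cos C = (AC² + CB² − BA²) / (2·AC·CB) ≈ 0.60100, so ∠C ≈ 0.9260 rad.
The bisector from C has length 2·AC·CB·cos(∠C/2)/(AC+CB) ≈ 44.141.

t_C ≈ 44.1406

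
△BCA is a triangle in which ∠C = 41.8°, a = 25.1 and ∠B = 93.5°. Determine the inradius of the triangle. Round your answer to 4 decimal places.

r ≈ 7.0517

The third angle is ∠A = 180° − ∠B − ∠C = 44.70°.
Law of sines: b = a·sin B/sin A ≈ 35.618.
Law of sines: c = a·sin C/sin A ≈ 23.785.
Area = ½·a·b·sin C ≈ 297.94.
Semiperimeter s = (35.618+23.785+25.1)/2 = 42.251.
Inradius = area/s = 297.94/42.251 ≈ 7.0517.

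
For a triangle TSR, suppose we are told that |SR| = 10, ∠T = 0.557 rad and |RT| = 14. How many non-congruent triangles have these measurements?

|RT|·sin T = 14·sin(0.557 rad) ≈ 7.401.
Since |RT| sin T < |SR| < |RT| (7.401 < 10 < 14), two triangles exist.

2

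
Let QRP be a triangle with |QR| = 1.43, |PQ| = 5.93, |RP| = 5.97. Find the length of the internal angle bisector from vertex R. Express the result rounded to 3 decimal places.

t_R ≈ 1.748

By the law of cosines, cos R = (|QR|² + |RP|² − |PQ|²) / (2·|QR|·|RP|) ≈ 0.14764, so ∠R ≈ 81.51°.
The bisector from R has length 2·|QR|·|RP|·cos(∠R/2)/(|QR|+|RP|) ≈ 1.7478.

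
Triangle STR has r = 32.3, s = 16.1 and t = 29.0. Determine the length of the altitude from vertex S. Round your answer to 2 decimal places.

h_S ≈ 28.95

Semiperimeter p = (16.1 + 29 + 32.3)/2 = 38.7.
Heron's formula: area = √(38.7·22.6·9.7·6.4) ≈ 233.02.
The altitude from S has length 2·area/s ≈ 28.946.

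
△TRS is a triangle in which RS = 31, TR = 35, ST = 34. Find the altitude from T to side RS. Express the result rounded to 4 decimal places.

Semiperimeter s = (31 + 34 + 35)/2 = 50.
Heron's formula: area = √(50·19·16·15) ≈ 477.49.
The altitude from T has length 2·area/RS ≈ 30.806.

30.8060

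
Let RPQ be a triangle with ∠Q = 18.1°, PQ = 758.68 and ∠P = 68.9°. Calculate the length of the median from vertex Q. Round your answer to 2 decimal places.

The third angle is ∠R = 180° − ∠P − ∠Q = 93.00°.
Law of sines: QR = PQ·sin P/sin R ≈ 708.78.
Law of sines: RP = PQ·sin Q/sin R ≈ 236.03.
Median from Q: ½√(2·PQ² + 2·QR² − RP²) ≈ 724.61.

m_Q ≈ 724.61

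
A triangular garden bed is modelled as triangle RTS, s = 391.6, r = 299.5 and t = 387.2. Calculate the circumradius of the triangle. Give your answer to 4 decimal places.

By the law of cosines, cos R = (t² + s² − r²) / (2·t·s) ≈ 0.70427, so ∠R ≈ 45.23°.
Circumradius = r/(2 sin R) ≈ 210.94.

210.9363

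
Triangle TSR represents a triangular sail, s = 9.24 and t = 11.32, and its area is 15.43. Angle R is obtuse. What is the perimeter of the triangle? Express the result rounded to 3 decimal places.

40.892

From area = ½·t·s·sin R, we get sin R = 2·area/(t·s) ≈ 0.29504.
Taking the obtuse solution, ∠R ≈ 162.84°.
Law of cosines then gives r ≈ 20.332.
Perimeter = 11.32 + 9.24 + 20.332 = 40.892.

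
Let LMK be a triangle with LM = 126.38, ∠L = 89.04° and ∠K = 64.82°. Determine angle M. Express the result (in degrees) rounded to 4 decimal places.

26.1400

The third angle is ∠M = 180° − ∠K − ∠L = 26.14°.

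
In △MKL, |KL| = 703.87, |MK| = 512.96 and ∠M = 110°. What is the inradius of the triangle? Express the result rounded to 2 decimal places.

r ≈ 104.66

Law of sines: sin L = |MK|·sin M/|KL| ≈ 0.68482.
Since |KL| ≥ |MK|, only the acute value applies: ∠L ≈ 43.22°.
Then ∠K = 180° − ∠M − ∠L ≈ 26.78°.
Law of sines gives |LM| = |KL|·sin K/sin M ≈ 337.48.
Area = ½·|KL|·|MK|·sin K ≈ 81336.
Semiperimeter s = (703.87+337.48+512.96)/2 = 777.15.
Inradius = area/s = 81336/777.15 ≈ 104.66.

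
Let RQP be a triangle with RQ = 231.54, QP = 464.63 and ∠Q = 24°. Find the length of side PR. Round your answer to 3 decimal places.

270.060

By the law of cosines, PR² = RQ² + QP² − 2·RQ·QP·cos Q = 72933, so PR ≈ 270.06.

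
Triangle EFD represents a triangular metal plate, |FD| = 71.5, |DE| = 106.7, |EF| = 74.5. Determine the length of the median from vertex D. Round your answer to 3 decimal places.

Median from D: ½√(2·|FD|² + 2·|DE|² − |EF|²) ≈ 82.831.

m_D ≈ 82.831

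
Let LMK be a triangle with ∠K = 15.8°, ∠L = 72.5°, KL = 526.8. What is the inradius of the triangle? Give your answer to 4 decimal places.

61.4671

The third angle is ∠M = 180° − ∠K − ∠L = 91.70°.
Law of sines: MK = KL·sin L/sin M ≈ 502.64.
Law of sines: LM = KL·sin K/sin M ≈ 143.5.
Area = ½·KL·MK·sin K ≈ 36049.
Semiperimeter s = (502.64+526.8+143.5)/2 = 586.47.
Inradius = area/s = 36049/586.47 ≈ 61.467.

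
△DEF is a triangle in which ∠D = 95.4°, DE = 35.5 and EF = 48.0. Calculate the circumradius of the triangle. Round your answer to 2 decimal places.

24.11

Law of sines: sin F = DE·sin D/EF ≈ 0.73630.
Since EF ≥ DE, only the acute value applies: ∠F ≈ 47.42°.
Then ∠E = 180° − ∠D − ∠F ≈ 37.18°.
Law of sines gives FD = EF·sin E/sin D ≈ 29.139.
Circumradius = EF/(2 sin D) ≈ 24.107.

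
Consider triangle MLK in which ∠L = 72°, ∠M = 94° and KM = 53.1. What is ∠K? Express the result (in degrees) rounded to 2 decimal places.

The third angle is ∠K = 180° − ∠M − ∠L = 14.00°.

14.00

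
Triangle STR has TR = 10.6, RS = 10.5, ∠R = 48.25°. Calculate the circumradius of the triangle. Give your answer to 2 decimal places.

By the law of cosines, ST² = TR² + RS² − 2·TR·RS·cos R = 74.385, so ST ≈ 8.6247.
Area = ½·TR·RS·sin R ≈ 41.518.
Circumradius = ST/(2 sin R) ≈ 5.7802.

5.78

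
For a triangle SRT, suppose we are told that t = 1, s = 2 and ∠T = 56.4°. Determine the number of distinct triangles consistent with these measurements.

s·sin T = 2·sin(56.4°) ≈ 1.666.
Since t = 1 < 1.666 = s sin T, no triangle exists.

0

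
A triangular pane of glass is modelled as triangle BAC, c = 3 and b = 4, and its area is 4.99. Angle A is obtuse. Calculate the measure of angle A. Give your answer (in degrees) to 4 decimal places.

From area = ½·c·b·sin A, we get sin A = 2·area/(c·b) ≈ 0.83167.
Taking the obtuse solution, ∠A ≈ 123.73°.

∠A ≈ 123.7297°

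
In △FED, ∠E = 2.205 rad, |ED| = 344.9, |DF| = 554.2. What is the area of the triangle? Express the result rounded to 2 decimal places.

Law of sines: sin F = |ED|·sin E/|DF| ≈ 0.50132.
Since |DF| ≥ |ED|, only the acute value applies: ∠F ≈ 0.525 rad.
Then ∠D = π − ∠E − ∠F ≈ 0.411 rad.
Law of sines gives |FE| = |DF|·sin D/sin E ≈ 275.16.
Area = ½·|DF|·|ED|·sin D ≈ 38224.

38224.43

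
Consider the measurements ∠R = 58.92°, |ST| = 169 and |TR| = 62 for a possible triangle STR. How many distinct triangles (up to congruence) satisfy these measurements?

1

|TR|·sin R = 62·sin(58.92°) ≈ 53.1.
Since |ST| ≥ |TR|, exactly one triangle exists.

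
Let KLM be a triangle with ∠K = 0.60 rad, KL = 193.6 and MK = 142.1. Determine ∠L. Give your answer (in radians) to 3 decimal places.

By the law of cosines, LM² = MK² + KL² − 2·MK·KL·cos K = 12262, so LM ≈ 110.74.
Law of cosines again: cos L = (KL² + LM² − MK²)/(2·KL·LM) ≈ 0.68920, so ∠L ≈ 0.810 rad.

∠L ≈ 0.810 rad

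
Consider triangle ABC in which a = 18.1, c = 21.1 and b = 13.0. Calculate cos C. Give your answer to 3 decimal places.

cos C ≈ 0.109

By the law of cosines, cos C = (a² + b² − c²) / (2·a·b) ≈ 0.10922, so ∠C ≈ 83.73°.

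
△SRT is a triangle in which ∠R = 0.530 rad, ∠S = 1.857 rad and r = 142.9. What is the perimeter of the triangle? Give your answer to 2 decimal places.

The third angle is ∠T = π − ∠S − ∠R = 0.755 rad.
Law of sines: s = r·sin S/sin R ≈ 271.17.
Law of sines: t = r·sin T/sin R ≈ 193.63.
Semiperimeter p = (271.17+142.9+193.63)/2 = 303.85.
Perimeter = 271.17 + 142.9 + 193.63 = 607.7.

607.70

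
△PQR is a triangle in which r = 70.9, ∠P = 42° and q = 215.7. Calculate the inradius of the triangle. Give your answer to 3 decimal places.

22.423

By the law of cosines, p² = q² + r² − 2·q·r·cos P = 28823, so p ≈ 169.77.
Area = ½·q·r·sin P ≈ 5116.6.
Semiperimeter s = (169.77+215.7+70.9)/2 = 228.19.
Inradius = area/s = 5116.6/228.19 ≈ 22.423.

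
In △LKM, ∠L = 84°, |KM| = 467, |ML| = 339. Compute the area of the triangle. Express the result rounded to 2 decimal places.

area ≈ 60446.63

Law of sines: sin K = |ML|·sin L/|KM| ≈ 0.72193.
Since |KM| ≥ |ML|, only the acute value applies: ∠K ≈ 46.21°.
Then ∠M = 180° − ∠L − ∠K ≈ 49.79°.
Law of sines gives |LK| = |KM|·sin M/sin L ≈ 358.58.
Area = ½·|KM|·|ML|·sin M ≈ 60447.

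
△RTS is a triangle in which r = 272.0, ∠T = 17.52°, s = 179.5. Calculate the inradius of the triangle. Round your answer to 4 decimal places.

By the law of cosines, t² = s² + r² − 2·s·r·cos T = 13086, so t ≈ 114.39.
Area = ½·s·r·sin T ≈ 7349.
Semiperimeter p = (272+114.39+179.5)/2 = 282.95.
Inradius = area/p = 7349/282.95 ≈ 25.973.

25.9729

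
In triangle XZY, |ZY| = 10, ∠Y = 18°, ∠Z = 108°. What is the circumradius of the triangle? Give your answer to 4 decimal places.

R ≈ 6.1803

The third angle is ∠X = 180° − ∠Z − ∠Y = 54.00°.
Law of sines: |YX| = |ZY|·sin Z/sin X ≈ 11.756.
Law of sines: |XZ| = |ZY|·sin Y/sin X ≈ 3.8197.
Circumradius = |ZY|/(2 sin X) ≈ 6.1803.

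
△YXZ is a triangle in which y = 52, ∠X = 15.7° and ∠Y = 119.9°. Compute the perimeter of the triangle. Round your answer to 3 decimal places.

The third angle is ∠Z = 180° − ∠Y − ∠X = 44.40°.
Law of sines: x = y·sin X/sin Y ≈ 16.232.
Law of sines: z = y·sin Z/sin Y ≈ 41.969.
Semiperimeter s = (52+16.232+41.969)/2 = 55.1.
Perimeter = 52 + 16.232 + 41.969 = 110.2.

perimeter ≈ 110.200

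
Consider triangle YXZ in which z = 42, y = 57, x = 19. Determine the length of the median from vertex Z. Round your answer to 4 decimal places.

36.9324

Median from Z: ½√(2·y² + 2·x² − z²) ≈ 36.932.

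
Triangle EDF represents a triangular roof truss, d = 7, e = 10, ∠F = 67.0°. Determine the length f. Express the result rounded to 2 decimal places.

By the law of cosines, f² = e² + d² − 2·e·d·cos F = 94.298, so f ≈ 9.7107.

9.71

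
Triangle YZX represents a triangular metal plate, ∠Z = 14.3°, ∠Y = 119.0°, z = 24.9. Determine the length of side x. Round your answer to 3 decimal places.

73.367

The third angle is ∠X = 180° − ∠Y − ∠Z = 46.70°.
Law of sines: x = z·sin X/sin Z ≈ 73.367.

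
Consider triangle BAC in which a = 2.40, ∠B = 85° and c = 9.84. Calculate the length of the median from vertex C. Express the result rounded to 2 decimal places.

By the law of cosines, b² = a² + c² − 2·a·c·cos B = 98.469, so b ≈ 9.9232.
Median from C: ½√(2·b² + 2·a² − c²) ≈ 5.2828.

m_C ≈ 5.28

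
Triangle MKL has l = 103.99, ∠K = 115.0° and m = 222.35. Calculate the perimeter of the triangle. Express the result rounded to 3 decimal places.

By the law of cosines, k² = l² + m² − 2·l·m·cos K = 79797, so k ≈ 282.48.
Semiperimeter s = (222.35+282.48+103.99)/2 = 304.41.
Perimeter = 222.35 + 282.48 + 103.99 = 608.82.

perimeter ≈ 608.824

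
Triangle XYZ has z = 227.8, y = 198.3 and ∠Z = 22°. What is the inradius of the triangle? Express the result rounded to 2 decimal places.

Law of sines: sin Y = y·sin Z/z ≈ 0.32610.
Since z ≥ y, only the acute value applies: ∠Y ≈ 19.03°.
Then ∠X = 180° − ∠Z − ∠Y ≈ 138.97°.
Law of sines gives x = z·sin X/sin Z ≈ 399.21.
Area = ½·z·y·sin X ≈ 14827.
Semiperimeter s = (399.21+198.3+227.8)/2 = 412.65.
Inradius = area/s = 14827/412.65 ≈ 35.932.

35.93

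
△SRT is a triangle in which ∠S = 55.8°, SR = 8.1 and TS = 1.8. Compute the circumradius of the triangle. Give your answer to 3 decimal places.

4.379

By the law of cosines, RT² = TS² + SR² − 2·TS·SR·cos S = 52.46, so RT ≈ 7.2429.
Area = ½·TS·SR·sin S ≈ 6.0294.
Circumradius = RT/(2 sin S) ≈ 4.3786.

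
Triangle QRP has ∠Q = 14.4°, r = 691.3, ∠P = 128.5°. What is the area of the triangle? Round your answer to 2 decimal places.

77097.19

The third angle is ∠R = 180° − ∠P − ∠Q = 37.10°.
Law of sines: q = r·sin Q/sin R ≈ 285.01.
Law of sines: p = r·sin P/sin R ≈ 896.9.
Area = ½·r·q·sin P ≈ 77097.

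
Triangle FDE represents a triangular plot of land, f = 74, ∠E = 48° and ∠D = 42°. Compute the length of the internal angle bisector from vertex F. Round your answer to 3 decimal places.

The third angle is ∠F = 180° − ∠D − ∠E = 90.00°.
Law of sines: d = f·sin D/sin F ≈ 49.516.
Law of sines: e = f·sin E/sin F ≈ 54.993.
The bisector from F has length 2·d·e·cos(∠F/2)/(d+e) ≈ 36.848.

t_F ≈ 36.848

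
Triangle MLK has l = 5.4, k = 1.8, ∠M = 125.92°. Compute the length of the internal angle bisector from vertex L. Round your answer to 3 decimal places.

t_L ≈ 2.648

By the law of cosines, m² = l² + k² − 2·l·k·cos M = 43.805, so m ≈ 6.6185.
Law of cosines again: cos L = (k² + m² − l²)/(2·k·m) ≈ 0.75061, so ∠L ≈ 41.36°.
The bisector from L has length 2·k·m·cos(∠L/2)/(k+m) ≈ 2.6479.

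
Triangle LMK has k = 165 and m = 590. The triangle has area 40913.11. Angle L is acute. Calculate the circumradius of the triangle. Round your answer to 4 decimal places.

From area = ½·m·k·sin L, we get sin L = 2·area/(m·k) ≈ 0.84054.
Taking the acute solution, ∠L ≈ 57.20°.
Law of cosines then gives l ≈ 519.47.
Circumradius = l/(2 sin L) ≈ 309.01.

R ≈ 309.0088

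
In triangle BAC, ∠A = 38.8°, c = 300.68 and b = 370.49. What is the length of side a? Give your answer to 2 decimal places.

232.46

By the law of cosines, a² = c² + b² − 2·c·b·cos A = 54036, so a ≈ 232.46.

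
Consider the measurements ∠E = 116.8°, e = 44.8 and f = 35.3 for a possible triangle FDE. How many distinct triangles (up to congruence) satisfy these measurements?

f·sin E = 35.3·sin(116.8°) ≈ 31.51.
Since ∠E is not acute, a triangle exists only if e > f; here e > f, so there is exactly one triangle.

1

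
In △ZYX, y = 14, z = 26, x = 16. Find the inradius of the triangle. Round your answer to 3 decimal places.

Semiperimeter s = (26 + 14 + 16)/2 = 28.
Heron's formula: area = √(28·2·14·12) ≈ 96.995.
Inradius = area/s = 96.995/28 ≈ 3.4641.

3.464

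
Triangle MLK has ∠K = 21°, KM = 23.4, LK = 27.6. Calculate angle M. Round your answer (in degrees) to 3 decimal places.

∠M ≈ 103.457°

By the law of cosines, ML² = LK² + KM² − 2·LK·KM·cos K = 103.43, so ML ≈ 10.17.
Law of cosines again: cos M = (KM² + ML² − LK²)/(2·KM·ML) ≈ -0.23272, so ∠M ≈ 103.46°.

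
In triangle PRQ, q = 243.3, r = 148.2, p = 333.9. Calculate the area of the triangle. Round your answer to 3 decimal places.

Semiperimeter s = (333.9 + 148.2 + 243.3)/2 = 362.7.
Heron's formula: area = √(362.7·28.8·214.5·119.4) ≈ 16356.

16356.329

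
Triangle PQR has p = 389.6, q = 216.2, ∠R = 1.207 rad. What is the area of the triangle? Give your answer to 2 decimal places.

Area = ½·p·q·sin R ≈ 39359.

39359.40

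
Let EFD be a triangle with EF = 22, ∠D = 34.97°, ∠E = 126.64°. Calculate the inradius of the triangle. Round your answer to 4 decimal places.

3.2934

The third angle is ∠F = 180° − ∠D − ∠E = 18.39°.
Law of sines: FD = EF·sin E/sin D ≈ 30.8.
Law of sines: DE = EF·sin F/sin D ≈ 12.11.
Area = ½·EF·FD·sin F ≈ 106.89.
Semiperimeter s = (30.8+12.11+22)/2 = 32.455.
Inradius = area/s = 106.89/32.455 ≈ 3.2934.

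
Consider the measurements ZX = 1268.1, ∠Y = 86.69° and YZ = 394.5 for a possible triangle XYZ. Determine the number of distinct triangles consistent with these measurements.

YZ·sin Y = 394.5·sin(86.69°) ≈ 393.8.
Since ZX ≥ YZ, exactly one triangle exists.

1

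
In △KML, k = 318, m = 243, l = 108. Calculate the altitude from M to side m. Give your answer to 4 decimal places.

Semiperimeter s = (318 + 243 + 108)/2 = 334.5.
Heron's formula: area = √(334.5·16.5·91.5·226.5) ≈ 10695.
The altitude from M has length 2·area/m ≈ 88.025.

88.0255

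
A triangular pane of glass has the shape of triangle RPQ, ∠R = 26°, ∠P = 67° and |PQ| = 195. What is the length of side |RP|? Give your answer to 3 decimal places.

444.219

The third angle is ∠Q = 180° − ∠R − ∠P = 87.00°.
Law of sines: |RP| = |PQ|·sin Q/sin R ≈ 444.22.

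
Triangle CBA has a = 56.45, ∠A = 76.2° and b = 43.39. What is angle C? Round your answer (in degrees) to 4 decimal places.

Law of sines: sin B = b·sin A/a ≈ 0.74646.
Since a ≥ b, only the acute value applies: ∠B ≈ 48.28°.
Then ∠C = 180° − ∠A − ∠B ≈ 55.52°.

55.5156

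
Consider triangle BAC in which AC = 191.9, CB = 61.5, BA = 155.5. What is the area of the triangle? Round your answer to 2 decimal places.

Semiperimeter s = (191.9 + 61.5 + 155.5)/2 = 204.45.
Heron's formula: area = √(204.45·12.55·142.95·48.95) ≈ 4237.2.

4237.25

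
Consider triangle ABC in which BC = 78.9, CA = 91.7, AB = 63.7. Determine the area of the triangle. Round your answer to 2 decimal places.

Semiperimeter s = (78.9 + 91.7 + 63.7)/2 = 117.15.
Heron's formula: area = √(117.15·38.25·25.45·53.45) ≈ 2468.9.

area ≈ 2468.91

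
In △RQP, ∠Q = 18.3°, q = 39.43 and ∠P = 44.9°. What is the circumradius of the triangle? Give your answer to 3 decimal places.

62.788

The third angle is ∠R = 180° − ∠Q − ∠P = 116.80°.
Law of sines: r = q·sin R/sin Q ≈ 112.09.
Law of sines: p = q·sin P/sin Q ≈ 88.641.
Circumradius = q/(2 sin Q) ≈ 62.788.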